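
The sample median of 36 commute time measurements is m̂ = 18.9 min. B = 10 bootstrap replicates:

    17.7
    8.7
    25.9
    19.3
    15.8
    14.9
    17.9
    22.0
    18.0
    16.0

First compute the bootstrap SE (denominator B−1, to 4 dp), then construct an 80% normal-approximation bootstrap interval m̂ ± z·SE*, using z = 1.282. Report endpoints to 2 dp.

Mean of replicates = 17.6200; sum of squared deviations = 183.6960; SE* = √(183.6960/9) = 4.5178
Margin = 1.282 × 4.5178 = 5.792
Interval: 18.9 ± 5.792

(13.11, 24.69)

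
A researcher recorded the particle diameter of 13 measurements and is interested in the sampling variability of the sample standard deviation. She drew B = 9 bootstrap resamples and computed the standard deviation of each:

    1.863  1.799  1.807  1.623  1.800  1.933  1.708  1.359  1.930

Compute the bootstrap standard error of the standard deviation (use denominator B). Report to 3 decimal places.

SE* = 0.169

Bootstrap SE is the standard deviation of the 9 replicate standard deviations.
Mean of replicates: (1.863 + 1.799 + 1.807 + 1.623 + 1.800 + 1.933 + 1.708 + 1.359 + 1.930) / 9 = 15.8220 / 9 = 1.7580
Sum of squared deviations: (+0.1050)² + (+0.0410)² + (+0.0490)² + (−0.1350)² + (+0.0420)² + (+0.1750)² + (−0.0500)² + (−0.3990)² + (+0.1720)² = 0.2570
Variance = 0.2570 / 9 = 0.0286
SE* = √0.0286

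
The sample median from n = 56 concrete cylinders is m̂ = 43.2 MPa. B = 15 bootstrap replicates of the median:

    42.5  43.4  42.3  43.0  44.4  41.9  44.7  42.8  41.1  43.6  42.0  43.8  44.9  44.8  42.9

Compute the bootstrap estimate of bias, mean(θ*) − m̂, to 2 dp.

mean(θ*) = (42.5 + 43.4 + 42.3 + 43.0 + 44.4 + 41.9 + 44.7 + 42.8 + 41.1 + 43.6 + 42.0 + 43.8 + 44.9 + 44.8 + 42.9) / 15 = 43.207
bias = 43.207 − 43.2

bias = +0.01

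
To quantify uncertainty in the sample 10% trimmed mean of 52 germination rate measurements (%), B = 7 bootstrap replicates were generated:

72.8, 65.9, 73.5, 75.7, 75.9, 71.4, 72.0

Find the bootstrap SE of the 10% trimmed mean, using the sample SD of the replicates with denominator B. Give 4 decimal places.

Bootstrap SE is the standard deviation of the 7 replicate 10% trimmed means.
Mean of replicates: (72.8 + 65.9 + 73.5 + 75.7 + 75.9 + 71.4 + 72.0) / 7 = 507.20000 / 7 = 72.45714
Sum of squared deviations: (+0.34286)² + (−6.55714)² + (+1.04286)² + (+3.24286)² + (+3.44286)² + (−1.05714)² + (−0.45714)² = 67.89714
Variance = 67.89714 / 7 = 9.69959
SE* = √9.69959

SE* = 3.1144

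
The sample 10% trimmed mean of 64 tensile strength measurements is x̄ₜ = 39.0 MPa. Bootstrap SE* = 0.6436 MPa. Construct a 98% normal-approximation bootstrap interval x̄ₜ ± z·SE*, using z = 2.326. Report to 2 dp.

Margin = 2.326 × 0.6436 = 1.497
Interval: 39.0 ± 1.497

(37.50, 40.50)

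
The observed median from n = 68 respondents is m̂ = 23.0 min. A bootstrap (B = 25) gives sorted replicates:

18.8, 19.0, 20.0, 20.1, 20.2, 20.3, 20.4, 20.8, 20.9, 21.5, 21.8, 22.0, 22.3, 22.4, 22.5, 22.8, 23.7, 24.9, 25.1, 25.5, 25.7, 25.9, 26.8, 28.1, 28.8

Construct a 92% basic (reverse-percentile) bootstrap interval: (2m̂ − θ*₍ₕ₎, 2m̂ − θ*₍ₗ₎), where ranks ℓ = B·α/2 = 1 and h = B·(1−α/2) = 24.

Percentile endpoints at ranks 1 and 24: θ*₍1₎ = 18.8, θ*₍24₎ = 28.1.
Basic interval reflects these around m̂:
  lower = 2 × 23.0 − 28.1 = 17.9
  upper = 2 × 23.0 − 18.8 = 27.2

(17.9, 27.2)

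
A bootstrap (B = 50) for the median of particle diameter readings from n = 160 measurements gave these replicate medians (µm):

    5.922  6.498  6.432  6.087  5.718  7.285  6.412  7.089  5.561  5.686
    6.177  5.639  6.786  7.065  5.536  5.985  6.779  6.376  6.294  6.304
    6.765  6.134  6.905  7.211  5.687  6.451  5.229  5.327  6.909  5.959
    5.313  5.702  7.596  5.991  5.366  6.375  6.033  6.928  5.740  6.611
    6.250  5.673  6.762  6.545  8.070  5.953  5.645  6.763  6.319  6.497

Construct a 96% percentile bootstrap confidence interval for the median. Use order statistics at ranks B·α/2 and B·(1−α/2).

(5.229, 7.596)

Sorted replicates: 5.229, 5.313, 5.327, 5.366, 5.536, 5.561, 5.639, 5.645, 5.673, 5.686, 5.687, 5.702, 5.718, 5.740, 5.922, 5.953, 5.959, 5.985, 5.991, 6.033, 6.087, 6.134, 6.177, 6.250, 6.294, 6.304, 6.319, 6.375, 6.376, 6.412, 6.432, 6.451, 6.497, 6.498, 6.545, 6.611, 6.762, 6.763, 6.765, 6.779, 6.786, 6.905, 6.909, 6.928, 7.065, 7.089, 7.211, 7.285, 7.596, 8.070
α = 0.04; lower rank = 50 × 0.020 = 1; upper rank = 50 × 0.980 = 49.
The 1st smallest replicate is 5.229; the 49th is 7.596.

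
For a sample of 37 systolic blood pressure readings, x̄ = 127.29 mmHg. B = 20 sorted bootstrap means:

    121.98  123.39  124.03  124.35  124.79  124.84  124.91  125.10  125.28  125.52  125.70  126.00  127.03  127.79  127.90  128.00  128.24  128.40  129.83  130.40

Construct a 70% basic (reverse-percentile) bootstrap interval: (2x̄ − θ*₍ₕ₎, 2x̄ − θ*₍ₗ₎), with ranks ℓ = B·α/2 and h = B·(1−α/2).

(126.34, 130.55)

Percentile endpoints at ranks 3 and 17: θ*₍3₎ = 124.03, θ*₍17₎ = 128.24.
Basic interval reflects these around x̄:
  lower = 2 × 127.29 − 128.24 = 126.34
  upper = 2 × 127.29 − 124.03 = 130.55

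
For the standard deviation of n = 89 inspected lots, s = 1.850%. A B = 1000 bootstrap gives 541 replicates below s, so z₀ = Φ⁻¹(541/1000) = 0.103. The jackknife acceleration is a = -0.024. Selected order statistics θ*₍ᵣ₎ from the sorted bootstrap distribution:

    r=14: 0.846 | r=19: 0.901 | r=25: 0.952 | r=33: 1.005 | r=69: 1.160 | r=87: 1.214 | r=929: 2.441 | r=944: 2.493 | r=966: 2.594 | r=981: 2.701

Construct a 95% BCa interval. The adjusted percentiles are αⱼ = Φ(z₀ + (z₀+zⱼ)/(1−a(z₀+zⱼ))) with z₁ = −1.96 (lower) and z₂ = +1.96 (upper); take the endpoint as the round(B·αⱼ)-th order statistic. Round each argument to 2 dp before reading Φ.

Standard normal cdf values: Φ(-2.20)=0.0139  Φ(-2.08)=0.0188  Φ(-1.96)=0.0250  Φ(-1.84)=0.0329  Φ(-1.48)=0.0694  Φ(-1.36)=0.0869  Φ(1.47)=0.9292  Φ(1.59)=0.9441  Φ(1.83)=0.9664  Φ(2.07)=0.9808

Lower: z₀ + z₁ = 0.103 + (-1.960) = -1.857; 1 − a(z₀+z₁) = 1 − (-0.024)(-1.857) = 0.9554; argument = 0.103 + (-1.857)/0.9554 = -1.8406 → -1.84.
α₁ = Φ(-1.84) = 0.0329; rank = round(1000 × 0.0329) = 33; θ*₍33₎ = 1.005.
Upper: z₀ + z₂ = 2.063; 1 − a(z₀+z₂) = 1.0495; argument = 2.0687 → 2.07; α₂ = 0.9808; rank = 981; θ*₍981₎ = 2.701.

(1.005, 2.701)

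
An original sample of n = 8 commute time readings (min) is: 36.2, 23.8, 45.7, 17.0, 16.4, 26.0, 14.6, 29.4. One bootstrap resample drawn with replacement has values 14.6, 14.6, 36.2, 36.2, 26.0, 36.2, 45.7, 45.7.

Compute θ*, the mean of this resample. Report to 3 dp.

Mean = (14.6 + 14.6 + 36.2 + 36.2 + 26.0 + 36.2 + 45.7 + 45.7) / 8 = 255.20 / 8 = 31.900

θ* = 31.900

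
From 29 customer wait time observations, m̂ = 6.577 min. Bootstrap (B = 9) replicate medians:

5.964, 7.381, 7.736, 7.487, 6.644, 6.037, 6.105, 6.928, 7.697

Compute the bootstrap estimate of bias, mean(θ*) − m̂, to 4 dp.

mean(θ*) = (5.964 + 7.381 + 7.736 + 7.487 + 6.644 + 6.037 + 6.105 + 6.928 + 7.697) / 9 = 6.88656
bias = 6.88656 − 6.577

bias = +0.3096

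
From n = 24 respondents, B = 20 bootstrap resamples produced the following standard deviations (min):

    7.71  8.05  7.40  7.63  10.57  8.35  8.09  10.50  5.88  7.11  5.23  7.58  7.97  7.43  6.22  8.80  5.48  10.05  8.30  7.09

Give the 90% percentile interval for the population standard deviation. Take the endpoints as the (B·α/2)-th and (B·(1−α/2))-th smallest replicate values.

Sorted replicates: 5.23, 5.48, 5.88, 6.22, 7.09, 7.11, 7.40, 7.43, 7.58, 7.63, 7.71, 7.97, 8.05, 8.09, 8.30, 8.35, 8.80, 10.05, 10.50, 10.57
α = 0.10; lower rank = 20 × 0.050 = 1; upper rank = 20 × 0.950 = 19.
The 1st smallest replicate is 5.23; the 19th is 10.50.

(5.23, 10.50)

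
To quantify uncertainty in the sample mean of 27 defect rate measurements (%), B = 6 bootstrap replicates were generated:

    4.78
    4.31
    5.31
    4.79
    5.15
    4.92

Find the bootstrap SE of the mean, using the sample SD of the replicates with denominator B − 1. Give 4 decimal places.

Bootstrap SE is the standard deviation of the 6 replicate means.
Mean of replicates: (4.78 + 4.31 + 5.31 + 4.79 + 5.15 + 4.92) / 6 = 29.26000 / 6 = 4.87667
Sum of squared deviations: (−0.09667)² + (−0.56667)² + (+0.43333)² + (−0.08667)² + (+0.27333)² + (+0.04333)² = 0.60233
Variance = 0.60233 / 5 = 0.12047
SE* = √0.12047

SE* = 0.3471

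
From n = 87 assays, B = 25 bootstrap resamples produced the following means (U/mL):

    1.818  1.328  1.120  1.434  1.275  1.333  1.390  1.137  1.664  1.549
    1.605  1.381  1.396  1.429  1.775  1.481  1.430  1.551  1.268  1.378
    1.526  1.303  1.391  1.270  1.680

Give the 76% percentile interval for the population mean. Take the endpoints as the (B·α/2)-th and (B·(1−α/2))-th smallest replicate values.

Sorted replicates: 1.120, 1.137, 1.268, 1.270, 1.275, 1.303, 1.328, 1.333, 1.378, 1.381, 1.390, 1.391, 1.396, 1.429, 1.430, 1.434, 1.481, 1.526, 1.549, 1.551, 1.605, 1.664, 1.680, 1.775, 1.818
α = 0.24; lower rank = 25 × 0.120 = 3; upper rank = 25 × 0.880 = 22.
The 3rd smallest replicate is 1.268; the 22nd is 1.664.

(1.268, 1.664)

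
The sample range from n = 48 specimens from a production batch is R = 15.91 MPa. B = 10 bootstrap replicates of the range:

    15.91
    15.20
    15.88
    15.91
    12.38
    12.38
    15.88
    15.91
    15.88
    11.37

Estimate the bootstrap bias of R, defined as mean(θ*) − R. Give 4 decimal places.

mean(θ*) = (15.91 + 15.20 + 15.88 + 15.91 + 12.38 + 12.38 + 15.88 + 15.91 + 15.88 + 11.37) / 10 = 14.67000
bias = 14.67000 − 15.91

bias = −1.2400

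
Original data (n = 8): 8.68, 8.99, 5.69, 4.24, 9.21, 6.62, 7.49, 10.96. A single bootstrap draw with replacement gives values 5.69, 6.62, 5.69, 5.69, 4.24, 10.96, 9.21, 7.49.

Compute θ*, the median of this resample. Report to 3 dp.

Sorted: 4.24, 5.69, 5.69, 5.69, 6.62, 7.49, 9.21, 10.96
Median = average of the two middle values = 6.155

θ* = 6.155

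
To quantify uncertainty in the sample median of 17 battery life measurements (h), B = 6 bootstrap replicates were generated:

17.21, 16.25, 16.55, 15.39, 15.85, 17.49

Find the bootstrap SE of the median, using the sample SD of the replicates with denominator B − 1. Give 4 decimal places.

Bootstrap SE is the standard deviation of the 6 replicate medians.
Mean of replicates: (17.21 + 16.25 + 16.55 + 15.39 + 15.85 + 17.49) / 6 = 98.74000 / 6 = 16.45667
Sum of squared deviations: (+0.75333)² + (−0.20667)² + (+0.09333)² + (−1.06667)² + (−0.60667)² + (+1.03333)² = 3.19253
Variance = 3.19253 / 5 = 0.63851
SE* = √0.63851

SE* = 0.7991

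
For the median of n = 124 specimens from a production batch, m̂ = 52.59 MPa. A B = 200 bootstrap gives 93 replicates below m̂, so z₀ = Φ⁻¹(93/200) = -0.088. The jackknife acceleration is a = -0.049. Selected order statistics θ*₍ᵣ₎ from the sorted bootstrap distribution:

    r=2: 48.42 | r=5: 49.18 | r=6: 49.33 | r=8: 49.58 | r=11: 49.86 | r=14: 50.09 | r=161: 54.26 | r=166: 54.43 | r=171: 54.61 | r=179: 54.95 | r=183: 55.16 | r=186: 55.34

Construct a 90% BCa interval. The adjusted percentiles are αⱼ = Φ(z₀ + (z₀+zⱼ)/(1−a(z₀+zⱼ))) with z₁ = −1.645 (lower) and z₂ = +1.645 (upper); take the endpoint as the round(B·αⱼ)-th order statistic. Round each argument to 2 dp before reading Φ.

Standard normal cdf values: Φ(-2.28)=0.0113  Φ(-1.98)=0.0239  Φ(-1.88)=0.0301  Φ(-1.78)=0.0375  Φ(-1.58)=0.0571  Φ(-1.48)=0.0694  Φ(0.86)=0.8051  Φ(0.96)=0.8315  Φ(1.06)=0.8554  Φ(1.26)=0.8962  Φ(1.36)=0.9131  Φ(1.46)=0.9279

Lower: z₀ + z₁ = -0.088 + (-1.645) = -1.733; 1 − a(z₀+z₁) = 1 − (-0.049)(-1.733) = 0.9151; argument = -0.088 + (-1.733)/0.9151 = -1.9818 → -1.98.
α₁ = Φ(-1.98) = 0.0239; rank = round(200 × 0.0239) = 5; θ*₍5₎ = 49.18.
Upper: z₀ + z₂ = 1.557; 1 − a(z₀+z₂) = 1.0763; argument = 1.3586 → 1.36; α₂ = 0.9131; rank = 183; θ*₍183₎ = 55.16.

(49.18, 55.16)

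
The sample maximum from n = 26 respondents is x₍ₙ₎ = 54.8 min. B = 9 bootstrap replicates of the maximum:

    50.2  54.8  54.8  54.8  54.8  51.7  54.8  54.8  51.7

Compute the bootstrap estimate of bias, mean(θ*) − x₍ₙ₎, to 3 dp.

bias = −1.200

mean(θ*) = (50.2 + 54.8 + 54.8 + 54.8 + 54.8 + 51.7 + 54.8 + 54.8 + 51.7) / 9 = 53.6000
bias = 53.6000 − 54.8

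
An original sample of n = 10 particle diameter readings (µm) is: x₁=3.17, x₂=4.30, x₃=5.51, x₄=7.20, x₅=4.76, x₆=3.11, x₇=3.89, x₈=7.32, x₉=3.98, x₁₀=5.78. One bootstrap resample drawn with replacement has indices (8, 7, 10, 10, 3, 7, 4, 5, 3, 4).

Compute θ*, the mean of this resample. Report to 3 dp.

θ* = 5.684

Resample values: 7.32, 3.89, 5.78, 5.78, 5.51, 3.89, 7.20, 4.76, 5.51, 7.20.
Mean = (7.32 + 3.89 + 5.78 + 5.78 + 5.51 + 3.89 + 7.20 + 4.76 + 5.51 + 7.20) / 10 = 56.840 / 10 = 5.684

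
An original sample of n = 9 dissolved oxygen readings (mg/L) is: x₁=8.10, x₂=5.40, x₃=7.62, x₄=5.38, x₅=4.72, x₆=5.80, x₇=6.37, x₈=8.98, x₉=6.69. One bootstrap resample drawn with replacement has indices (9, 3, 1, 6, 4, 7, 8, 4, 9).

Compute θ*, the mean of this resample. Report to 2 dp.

Resample values: 6.69, 7.62, 8.10, 5.80, 5.38, 6.37, 8.98, 5.38, 6.69.
Mean = (6.69 + 7.62 + 8.10 + 5.80 + 5.38 + 6.37 + 8.98 + 5.38 + 6.69) / 9 = 61.010 / 9 = 6.78

θ* = 6.78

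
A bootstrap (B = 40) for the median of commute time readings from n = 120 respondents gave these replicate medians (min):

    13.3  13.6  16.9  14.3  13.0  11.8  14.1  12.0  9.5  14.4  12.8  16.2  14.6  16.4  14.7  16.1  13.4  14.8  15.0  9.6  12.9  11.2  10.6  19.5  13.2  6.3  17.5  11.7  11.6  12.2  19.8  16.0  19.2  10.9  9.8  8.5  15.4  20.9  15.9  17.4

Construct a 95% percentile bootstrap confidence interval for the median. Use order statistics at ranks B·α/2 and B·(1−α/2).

Sorted replicates: 6.3, 8.5, 9.5, 9.6, 9.8, 10.6, 10.9, 11.2, 11.6, 11.7, 11.8, 12.0, 12.2, 12.8, 12.9, 13.0, 13.2, 13.3, 13.4, 13.6, 14.1, 14.3, 14.4, 14.6, 14.7, 14.8, 15.0, 15.4, 15.9, 16.0, 16.1, 16.2, 16.4, 16.9, 17.4, 17.5, 19.2, 19.5, 19.8, 20.9
α = 0.05; lower rank = 40 × 0.025 = 1; upper rank = 40 × 0.975 = 39.
The 1st smallest replicate is 6.3; the 39th is 19.8.

(6.3, 19.8)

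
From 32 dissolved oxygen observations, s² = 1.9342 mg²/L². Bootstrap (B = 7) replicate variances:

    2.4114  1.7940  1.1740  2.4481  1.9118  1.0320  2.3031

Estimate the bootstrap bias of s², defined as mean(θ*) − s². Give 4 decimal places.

mean(θ*) = (2.4114 + 1.7940 + 1.1740 + 2.4481 + 1.9118 + 1.0320 + 2.3031) / 7 = 1.86777
bias = 1.86777 − 1.9342

bias = −0.0664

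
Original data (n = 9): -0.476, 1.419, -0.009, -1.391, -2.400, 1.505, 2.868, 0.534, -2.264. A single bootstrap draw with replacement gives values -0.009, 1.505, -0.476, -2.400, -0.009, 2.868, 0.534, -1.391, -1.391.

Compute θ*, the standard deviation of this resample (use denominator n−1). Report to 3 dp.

Mean = -0.0854; sum of squared deviations = 20.5664
s² = 20.5664 / 8 = 2.5708
s = √2.5708 = 1.603

θ* = 1.603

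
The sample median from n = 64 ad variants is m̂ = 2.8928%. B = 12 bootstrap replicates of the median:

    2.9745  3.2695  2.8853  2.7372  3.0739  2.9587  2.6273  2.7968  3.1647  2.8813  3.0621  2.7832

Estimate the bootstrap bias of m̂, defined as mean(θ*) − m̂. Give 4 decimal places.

mean(θ*) = (2.9745 + 3.2695 + 2.8853 + 2.7372 + 3.0739 + 2.9587 + 2.6273 + 2.7968 + 3.1647 + 2.8813 + 3.0621 + 2.7832) / 12 = 2.93454
bias = 2.93454 − 2.8928

bias = +0.0417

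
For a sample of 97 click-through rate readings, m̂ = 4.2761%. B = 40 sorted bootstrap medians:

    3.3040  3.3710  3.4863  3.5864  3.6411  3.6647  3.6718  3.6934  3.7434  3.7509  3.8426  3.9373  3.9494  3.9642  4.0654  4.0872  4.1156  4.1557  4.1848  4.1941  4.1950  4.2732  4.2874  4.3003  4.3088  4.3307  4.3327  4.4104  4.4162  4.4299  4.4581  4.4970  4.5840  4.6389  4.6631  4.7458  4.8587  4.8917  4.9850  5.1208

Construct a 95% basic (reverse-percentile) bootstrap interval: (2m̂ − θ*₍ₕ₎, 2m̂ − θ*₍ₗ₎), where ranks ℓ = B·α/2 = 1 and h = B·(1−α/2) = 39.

Percentile endpoints at ranks 1 and 39: θ*₍1₎ = 3.3040, θ*₍39₎ = 4.9850.
Basic interval reflects these around m̂:
  lower = 2 × 4.2761 − 4.9850 = 3.5672
  upper = 2 × 4.2761 − 3.3040 = 5.2482

(3.5672, 5.2482)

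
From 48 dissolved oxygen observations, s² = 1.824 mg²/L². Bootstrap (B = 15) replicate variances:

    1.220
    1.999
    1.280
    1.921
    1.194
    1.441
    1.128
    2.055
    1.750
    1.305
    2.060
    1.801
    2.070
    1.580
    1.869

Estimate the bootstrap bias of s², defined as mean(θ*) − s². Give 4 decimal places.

bias = −0.1791

mean(θ*) = (1.220 + 1.999 + 1.280 + 1.921 + 1.194 + 1.441 + 1.128 + 2.055 + 1.750 + 1.305 + 2.060 + 1.801 + 2.070 + 1.580 + 1.869) / 15 = 1.64487
bias = 1.64487 − 1.824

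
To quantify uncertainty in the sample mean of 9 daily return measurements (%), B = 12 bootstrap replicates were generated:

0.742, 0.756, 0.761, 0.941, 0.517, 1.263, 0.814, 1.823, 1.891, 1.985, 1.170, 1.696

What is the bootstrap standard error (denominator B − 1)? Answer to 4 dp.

SE* = 0.5235

Bootstrap SE is the standard deviation of the 12 replicate means.
Mean of replicates: (0.742 + 0.756 + 0.761 + 0.941 + 0.517 + 1.263 + 0.814 + 1.823 + 1.891 + 1.985 + 1.170 + 1.696) / 12 = 14.35900 / 12 = 1.19658
Sum of squared deviations: (−0.45458)² + (−0.44058)² + (−0.43558)² + (−0.25558)² + (−0.67958)² + (+0.06642)² + (−0.38258)² + (+0.62642)² + (+0.69442)² + (+0.78842)² + (−0.02658)² + (+0.49942)² = 3.01477
Variance = 3.01477 / 11 = 0.27407
SE* = √0.27407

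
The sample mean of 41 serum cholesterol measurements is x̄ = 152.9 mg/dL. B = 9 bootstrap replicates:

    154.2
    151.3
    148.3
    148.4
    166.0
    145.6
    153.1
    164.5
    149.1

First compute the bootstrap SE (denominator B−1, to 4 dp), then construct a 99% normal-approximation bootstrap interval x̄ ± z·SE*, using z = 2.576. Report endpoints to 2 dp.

(134.29, 171.51)

Mean of replicates = 153.3889; sum of squared deviations = 417.4489; SE* = √(417.4489/8) = 7.2236
Margin = 2.576 × 7.2236 = 18.608
Interval: 152.9 ± 18.608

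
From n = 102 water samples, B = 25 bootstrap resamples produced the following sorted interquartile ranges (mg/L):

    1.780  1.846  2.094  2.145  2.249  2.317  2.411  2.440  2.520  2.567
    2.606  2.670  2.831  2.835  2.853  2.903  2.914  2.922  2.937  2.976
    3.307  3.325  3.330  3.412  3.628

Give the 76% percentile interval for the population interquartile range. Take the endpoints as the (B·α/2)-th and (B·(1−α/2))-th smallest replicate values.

α = 0.24; lower rank = 25 × 0.120 = 3; upper rank = 25 × 0.880 = 22.
The 3rd smallest replicate is 2.094; the 22nd is 3.325.

(2.094, 3.325)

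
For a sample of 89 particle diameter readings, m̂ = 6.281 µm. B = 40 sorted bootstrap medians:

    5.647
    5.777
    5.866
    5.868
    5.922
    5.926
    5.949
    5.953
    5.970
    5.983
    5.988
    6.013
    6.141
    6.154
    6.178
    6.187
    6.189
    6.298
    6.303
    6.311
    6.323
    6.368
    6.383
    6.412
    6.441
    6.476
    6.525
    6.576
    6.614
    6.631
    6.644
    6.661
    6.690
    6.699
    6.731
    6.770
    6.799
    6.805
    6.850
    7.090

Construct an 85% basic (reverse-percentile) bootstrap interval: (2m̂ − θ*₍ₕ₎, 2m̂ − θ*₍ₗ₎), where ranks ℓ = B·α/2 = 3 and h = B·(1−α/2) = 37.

Percentile endpoints at ranks 3 and 37: θ*₍3₎ = 5.866, θ*₍37₎ = 6.799.
Basic interval reflects these around m̂:
  lower = 2 × 6.281 − 6.799 = 5.763
  upper = 2 × 6.281 − 5.866 = 6.696

(5.763, 6.696)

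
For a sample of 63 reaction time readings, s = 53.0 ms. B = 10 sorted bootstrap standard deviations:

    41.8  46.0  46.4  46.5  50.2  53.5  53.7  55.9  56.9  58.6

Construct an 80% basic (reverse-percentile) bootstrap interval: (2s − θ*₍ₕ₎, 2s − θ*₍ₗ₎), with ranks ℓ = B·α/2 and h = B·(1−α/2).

Percentile endpoints at ranks 1 and 9: θ*₍1₎ = 41.8, θ*₍9₎ = 56.9.
Basic interval reflects these around s:
  lower = 2 × 53.0 − 56.9 = 49.1
  upper = 2 × 53.0 − 41.8 = 64.2

(49.1, 64.2)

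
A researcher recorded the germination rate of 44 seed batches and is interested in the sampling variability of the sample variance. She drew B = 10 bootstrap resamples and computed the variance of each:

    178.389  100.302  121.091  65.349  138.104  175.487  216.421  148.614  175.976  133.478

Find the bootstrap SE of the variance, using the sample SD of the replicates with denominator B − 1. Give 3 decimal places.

Bootstrap SE is the standard deviation of the 10 replicate variances.
Mean of replicates: (178.389 + 100.302 + 121.091 + 65.349 + 138.104 + 175.487 + 216.421 + 148.614 + 175.976 + 133.478) / 10 = 1453.2110 / 10 = 145.3211
Sum of squared deviations: (+33.0679)² + (−45.0191)² + (−24.2301)² + (−79.9721)² + (−7.2171)² + (+30.1659)² + (+71.0999)² + (+3.2929)² + (+30.6549)² + (−11.8431)² = 17210.9288
Variance = 17210.9288 / 9 = 1912.3254
SE* = √1912.3254

SE* = 43.730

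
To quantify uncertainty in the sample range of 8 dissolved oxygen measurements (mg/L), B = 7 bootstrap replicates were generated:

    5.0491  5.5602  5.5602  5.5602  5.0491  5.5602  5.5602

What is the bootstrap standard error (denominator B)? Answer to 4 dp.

Bootstrap SE is the standard deviation of the 7 replicate ranges.
Mean of replicates: (5.0491 + 5.5602 + 5.5602 + 5.5602 + 5.0491 + 5.5602 + 5.5602) / 7 = 37.89920 / 7 = 5.41417
Sum of squared deviations: (−0.36507)² + (+0.14603)² + (+0.14603)² + (+0.14603)² + (−0.36507)² + (+0.14603)² + (+0.14603)² = 0.37318
Variance = 0.37318 / 7 = 0.05331
SE* = √0.05331

SE* = 0.2309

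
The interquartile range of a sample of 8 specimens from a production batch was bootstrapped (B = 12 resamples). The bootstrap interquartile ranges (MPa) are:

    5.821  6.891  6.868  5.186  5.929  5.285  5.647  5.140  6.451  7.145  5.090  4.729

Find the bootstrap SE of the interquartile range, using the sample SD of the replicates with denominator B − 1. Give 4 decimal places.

SE* = 0.8149

Bootstrap SE is the standard deviation of the 12 replicate interquartile ranges.
Mean of replicates: (5.821 + 6.891 + 6.868 + 5.186 + 5.929 + 5.285 + 5.647 + 5.140 + 6.451 + 7.145 + 5.090 + 4.729) / 12 = 70.18200 / 12 = 5.84850
Sum of squared deviations: (−0.02750)² + (+1.04250)² + (+1.01950)² + (−0.66250)² + (+0.08050)² + (−0.56350)² + (−0.20150)² + (−0.70850)² + (+0.60250)² + (+1.29650)² + (−0.75850)² + (−1.11950)² = 7.30496
Variance = 7.30496 / 11 = 0.66409
SE* = √0.66409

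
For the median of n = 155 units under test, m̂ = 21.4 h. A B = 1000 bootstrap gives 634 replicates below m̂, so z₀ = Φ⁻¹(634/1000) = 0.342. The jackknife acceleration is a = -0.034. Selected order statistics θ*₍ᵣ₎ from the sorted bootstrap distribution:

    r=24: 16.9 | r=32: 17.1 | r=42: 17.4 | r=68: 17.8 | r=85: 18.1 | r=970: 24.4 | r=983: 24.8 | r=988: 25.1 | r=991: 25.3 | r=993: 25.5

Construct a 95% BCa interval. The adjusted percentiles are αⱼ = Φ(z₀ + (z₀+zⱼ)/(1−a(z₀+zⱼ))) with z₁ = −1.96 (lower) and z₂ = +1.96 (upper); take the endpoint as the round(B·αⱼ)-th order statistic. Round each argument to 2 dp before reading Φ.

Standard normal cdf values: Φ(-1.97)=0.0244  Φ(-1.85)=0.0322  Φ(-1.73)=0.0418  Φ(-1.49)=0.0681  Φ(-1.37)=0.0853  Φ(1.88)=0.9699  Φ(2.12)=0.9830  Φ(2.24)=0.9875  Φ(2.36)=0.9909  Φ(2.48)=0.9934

(18.1, 25.5)

Lower: z₀ + z₁ = 0.342 + (-1.960) = -1.618; 1 − a(z₀+z₁) = 1 − (-0.034)(-1.618) = 0.9450; argument = 0.342 + (-1.618)/0.9450 = -1.3702 → -1.37.
α₁ = Φ(-1.37) = 0.0853; rank = round(1000 × 0.0853) = 85; θ*₍85₎ = 18.1.
Upper: z₀ + z₂ = 2.302; 1 − a(z₀+z₂) = 1.0783; argument = 2.4769 → 2.48; α₂ = 0.9934; rank = 993; θ*₍993₎ = 25.5.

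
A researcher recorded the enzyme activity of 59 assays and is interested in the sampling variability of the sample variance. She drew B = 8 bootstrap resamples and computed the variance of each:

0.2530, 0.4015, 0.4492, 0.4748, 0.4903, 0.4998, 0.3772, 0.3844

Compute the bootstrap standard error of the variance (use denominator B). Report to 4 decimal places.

SE* = 0.0761

Bootstrap SE is the standard deviation of the 8 replicate variances.
Mean of replicates: (0.2530 + 0.4015 + 0.4492 + 0.4748 + 0.4903 + 0.4998 + 0.3772 + 0.3844) / 8 = 3.330200 / 8 = 0.416275
Sum of squared deviations: (−0.163275)² + (−0.014775)² + (+0.032925)² + (+0.058525)² + (+0.074025)² + (+0.083525)² + (−0.039075)² + (−0.031875)² = 0.046385
Variance = 0.046385 / 8 = 0.005798
SE* = √0.005798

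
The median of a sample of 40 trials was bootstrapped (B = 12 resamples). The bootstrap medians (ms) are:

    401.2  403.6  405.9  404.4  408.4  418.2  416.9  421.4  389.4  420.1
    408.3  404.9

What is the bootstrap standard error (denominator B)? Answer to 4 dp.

Bootstrap SE is the standard deviation of the 12 replicate medians.
Mean of replicates: (401.2 + 403.6 + 405.9 + 404.4 + 408.4 + 418.2 + 416.9 + 421.4 + 389.4 + 420.1 + 408.3 + 404.9) / 12 = 4902.70000 / 12 = 408.55833
Sum of squared deviations: (−7.35833)² + (−4.95833)² + (−2.65833)² + (−4.15833)² + (−0.15833)² + (+9.64167)² + (+8.34167)² + (+12.84167)² + (−19.15833)² + (+11.54167)² + (−0.25833)² + (−3.65833)² = 944.26917
Variance = 944.26917 / 12 = 78.68910
SE* = √78.68910

SE* = 8.8707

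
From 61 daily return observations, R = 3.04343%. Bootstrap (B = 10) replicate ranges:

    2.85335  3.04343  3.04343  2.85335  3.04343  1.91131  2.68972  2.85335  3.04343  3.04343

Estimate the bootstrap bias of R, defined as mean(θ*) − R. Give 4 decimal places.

bias = −0.2056

mean(θ*) = (2.85335 + 3.04343 + 3.04343 + 2.85335 + 3.04343 + 1.91131 + 2.68972 + 2.85335 + 3.04343 + 3.04343) / 10 = 2.83782
bias = 2.83782 − 3.04343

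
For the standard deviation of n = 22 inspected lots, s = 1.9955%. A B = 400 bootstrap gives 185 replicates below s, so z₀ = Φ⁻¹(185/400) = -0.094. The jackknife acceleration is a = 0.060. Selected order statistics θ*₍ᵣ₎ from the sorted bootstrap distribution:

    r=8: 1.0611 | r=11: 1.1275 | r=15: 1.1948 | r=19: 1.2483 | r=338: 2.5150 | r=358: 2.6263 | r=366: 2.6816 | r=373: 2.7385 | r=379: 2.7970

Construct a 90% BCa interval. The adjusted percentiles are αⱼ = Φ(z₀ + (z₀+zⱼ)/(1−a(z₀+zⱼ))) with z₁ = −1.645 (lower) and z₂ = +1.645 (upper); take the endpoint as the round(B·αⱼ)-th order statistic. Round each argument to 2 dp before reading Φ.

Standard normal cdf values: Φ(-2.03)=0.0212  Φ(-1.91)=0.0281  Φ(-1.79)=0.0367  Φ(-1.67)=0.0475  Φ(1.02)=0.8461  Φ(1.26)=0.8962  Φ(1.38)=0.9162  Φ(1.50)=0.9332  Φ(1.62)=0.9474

(1.2483, 2.7970)

Lower: z₀ + z₁ = -0.094 + (-1.645) = -1.739; 1 − a(z₀+z₁) = 1 − (0.060)(-1.739) = 1.1043; argument = -0.094 + (-1.739)/1.1043 = -1.6687 → -1.67.
α₁ = Φ(-1.67) = 0.0475; rank = round(400 × 0.0475) = 19; θ*₍19₎ = 1.2483.
Upper: z₀ + z₂ = 1.551; 1 − a(z₀+z₂) = 0.9069; argument = 1.6161 → 1.62; α₂ = 0.9474; rank = 379; θ*₍379₎ = 2.7970.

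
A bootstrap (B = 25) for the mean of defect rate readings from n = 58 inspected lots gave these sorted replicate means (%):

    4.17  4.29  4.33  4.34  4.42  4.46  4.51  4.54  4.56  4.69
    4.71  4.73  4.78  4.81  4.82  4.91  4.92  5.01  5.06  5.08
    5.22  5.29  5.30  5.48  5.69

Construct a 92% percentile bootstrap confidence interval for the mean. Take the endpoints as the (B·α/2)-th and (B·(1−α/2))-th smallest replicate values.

α = 0.08; lower rank = 25 × 0.040 = 1; upper rank = 25 × 0.960 = 24.
The 1st smallest replicate is 4.17; the 24th is 5.48.

(4.17, 5.48)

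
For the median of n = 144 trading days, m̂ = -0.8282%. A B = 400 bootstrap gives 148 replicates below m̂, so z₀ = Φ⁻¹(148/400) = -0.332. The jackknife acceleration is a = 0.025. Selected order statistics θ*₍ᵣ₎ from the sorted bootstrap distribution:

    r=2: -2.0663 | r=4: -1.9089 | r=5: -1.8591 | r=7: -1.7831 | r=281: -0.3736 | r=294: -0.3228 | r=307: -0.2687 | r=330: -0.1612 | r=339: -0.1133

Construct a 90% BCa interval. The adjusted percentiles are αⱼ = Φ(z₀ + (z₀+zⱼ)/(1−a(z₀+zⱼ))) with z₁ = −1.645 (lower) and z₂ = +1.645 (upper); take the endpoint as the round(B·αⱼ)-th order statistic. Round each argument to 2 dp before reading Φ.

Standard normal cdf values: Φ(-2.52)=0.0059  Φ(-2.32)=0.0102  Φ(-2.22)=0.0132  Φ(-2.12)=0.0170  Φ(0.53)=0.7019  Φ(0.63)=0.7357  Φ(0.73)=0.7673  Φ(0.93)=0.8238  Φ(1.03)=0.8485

(-1.8591, -0.1133)

Lower: z₀ + z₁ = -0.332 + (-1.645) = -1.977; 1 − a(z₀+z₁) = 1 − (0.025)(-1.977) = 1.0494; argument = -0.332 + (-1.977)/1.0494 = -2.2159 → -2.22.
α₁ = Φ(-2.22) = 0.0132; rank = round(400 × 0.0132) = 5; θ*₍5₎ = -1.8591.
Upper: z₀ + z₂ = 1.313; 1 − a(z₀+z₂) = 0.9672; argument = 1.0256 → 1.03; α₂ = 0.8485; rank = 339; θ*₍339₎ = -0.1133.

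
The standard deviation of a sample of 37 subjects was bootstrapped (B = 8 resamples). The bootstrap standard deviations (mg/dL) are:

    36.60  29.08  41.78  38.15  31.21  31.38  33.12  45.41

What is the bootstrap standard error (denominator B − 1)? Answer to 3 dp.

SE* = 5.697

Bootstrap SE is the standard deviation of the 8 replicate standard deviations.
Mean of replicates: (36.60 + 29.08 + 41.78 + 38.15 + 31.21 + 31.38 + 33.12 + 45.41) / 8 = 286.7300 / 8 = 35.8413
Sum of squared deviations: (+0.7587)² + (−6.7613)² + (+5.9387)² + (+2.3087)² + (−4.6313)² + (−4.4613)² + (−2.7213)² + (+9.5687)² = 227.2067
Variance = 227.2067 / 7 = 32.4581
SE* = √32.4581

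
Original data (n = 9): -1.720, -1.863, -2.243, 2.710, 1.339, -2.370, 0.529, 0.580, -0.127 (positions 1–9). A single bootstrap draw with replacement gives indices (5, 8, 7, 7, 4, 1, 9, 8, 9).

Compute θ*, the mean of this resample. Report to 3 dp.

θ* = 0.477

Resample values: 1.339, 0.580, 0.529, 0.529, 2.710, -1.720, -0.127, 0.580, -0.127.
Mean = (1.339 + 0.580 + 0.529 + 0.529 + 2.710 + (-1.720) + (-0.127) + 0.580 + (-0.127)) / 9 = 4.2930 / 9 = 0.477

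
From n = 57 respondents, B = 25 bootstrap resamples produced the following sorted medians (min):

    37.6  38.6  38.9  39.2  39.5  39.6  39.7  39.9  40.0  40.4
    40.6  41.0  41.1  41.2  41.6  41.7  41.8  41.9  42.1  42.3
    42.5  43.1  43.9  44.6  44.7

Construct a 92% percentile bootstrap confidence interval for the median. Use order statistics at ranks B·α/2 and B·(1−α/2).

(37.6, 44.6)

α = 0.08; lower rank = 25 × 0.040 = 1; upper rank = 25 × 0.960 = 24.
The 1st smallest replicate is 37.6; the 24th is 44.6.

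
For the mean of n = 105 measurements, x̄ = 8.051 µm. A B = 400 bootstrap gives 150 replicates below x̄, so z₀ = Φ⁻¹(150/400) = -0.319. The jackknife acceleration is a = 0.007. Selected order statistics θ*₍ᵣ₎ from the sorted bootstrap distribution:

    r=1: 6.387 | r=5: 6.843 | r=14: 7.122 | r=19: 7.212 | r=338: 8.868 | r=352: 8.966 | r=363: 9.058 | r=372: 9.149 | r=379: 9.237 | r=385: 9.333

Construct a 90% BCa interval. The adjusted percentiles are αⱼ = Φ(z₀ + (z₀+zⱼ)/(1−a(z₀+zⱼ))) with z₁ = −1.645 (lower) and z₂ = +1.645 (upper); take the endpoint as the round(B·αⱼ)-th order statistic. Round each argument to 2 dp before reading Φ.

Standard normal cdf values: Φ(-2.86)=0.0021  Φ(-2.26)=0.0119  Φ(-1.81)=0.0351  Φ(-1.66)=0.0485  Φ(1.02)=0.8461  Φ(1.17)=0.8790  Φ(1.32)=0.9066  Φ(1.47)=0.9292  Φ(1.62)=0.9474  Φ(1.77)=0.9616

(6.843, 8.868)

Lower: z₀ + z₁ = -0.319 + (-1.645) = -1.964; 1 − a(z₀+z₁) = 1 − (0.007)(-1.964) = 1.0137; argument = -0.319 + (-1.964)/1.0137 = -2.2564 → -2.26.
α₁ = Φ(-2.26) = 0.0119; rank = round(400 × 0.0119) = 5; θ*₍5₎ = 6.843.
Upper: z₀ + z₂ = 1.326; 1 − a(z₀+z₂) = 0.9907; argument = 1.0194 → 1.02; α₂ = 0.8461; rank = 338; θ*₍338₎ = 8.868.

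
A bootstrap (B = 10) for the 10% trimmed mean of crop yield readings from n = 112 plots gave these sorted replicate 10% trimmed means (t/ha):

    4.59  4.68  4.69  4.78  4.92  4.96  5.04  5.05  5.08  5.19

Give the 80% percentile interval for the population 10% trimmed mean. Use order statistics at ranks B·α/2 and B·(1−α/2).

(4.59, 5.08)

α = 0.20; lower rank = 10 × 0.100 = 1; upper rank = 10 × 0.900 = 9.
The 1st smallest replicate is 4.59; the 9th is 5.08.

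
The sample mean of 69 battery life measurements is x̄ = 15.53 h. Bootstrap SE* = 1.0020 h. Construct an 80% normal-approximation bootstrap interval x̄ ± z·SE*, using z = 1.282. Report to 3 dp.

(14.245, 16.815)

Margin = 1.282 × 1.0020 = 1.2846
Interval: 15.53 ± 1.2846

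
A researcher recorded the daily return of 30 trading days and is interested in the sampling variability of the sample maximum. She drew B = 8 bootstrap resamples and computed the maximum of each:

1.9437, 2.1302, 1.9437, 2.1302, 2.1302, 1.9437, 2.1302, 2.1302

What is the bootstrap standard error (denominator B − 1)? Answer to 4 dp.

SE* = 0.0965

Bootstrap SE is the standard deviation of the 8 replicate maximums.
Mean of replicates: (1.9437 + 2.1302 + 1.9437 + 2.1302 + 2.1302 + 1.9437 + 2.1302 + 2.1302) / 8 = 16.48210 / 8 = 2.06026
Sum of squared deviations: (−0.11656)² + (+0.06994)² + (−0.11656)² + (+0.06994)² + (+0.06994)² + (−0.11656)² + (+0.06994)² + (+0.06994)² = 0.06522
Variance = 0.06522 / 7 = 0.00932
SE* = √0.00932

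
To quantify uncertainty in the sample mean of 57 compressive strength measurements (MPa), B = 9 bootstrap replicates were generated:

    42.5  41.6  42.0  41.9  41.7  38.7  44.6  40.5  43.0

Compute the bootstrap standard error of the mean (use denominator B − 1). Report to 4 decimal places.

Bootstrap SE is the standard deviation of the 9 replicate means.
Mean of replicates: (42.5 + 41.6 + 42.0 + 41.9 + 41.7 + 38.7 + 44.6 + 40.5 + 43.0) / 9 = 376.50000 / 9 = 41.83333
Sum of squared deviations: (+0.66667)² + (−0.23333)² + (+0.16667)² + (+0.06667)² + (−0.13333)² + (−3.13333)² + (+2.76667)² + (−1.33333)² + (+1.16667)² = 21.16000
Variance = 21.16000 / 8 = 2.64500
SE* = √2.64500

SE* = 1.6263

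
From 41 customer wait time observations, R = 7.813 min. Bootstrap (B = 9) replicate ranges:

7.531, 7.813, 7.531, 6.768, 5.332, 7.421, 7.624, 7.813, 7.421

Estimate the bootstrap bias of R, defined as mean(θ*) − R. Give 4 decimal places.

bias = −0.5626

mean(θ*) = (7.531 + 7.813 + 7.531 + 6.768 + 5.332 + 7.421 + 7.624 + 7.813 + 7.421) / 9 = 7.25044
bias = 7.25044 − 7.813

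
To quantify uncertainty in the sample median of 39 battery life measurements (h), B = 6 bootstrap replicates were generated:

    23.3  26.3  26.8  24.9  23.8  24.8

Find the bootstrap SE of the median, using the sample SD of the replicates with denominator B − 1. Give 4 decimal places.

Bootstrap SE is the standard deviation of the 6 replicate medians.
Mean of replicates: (23.3 + 26.3 + 26.8 + 24.9 + 23.8 + 24.8) / 6 = 149.90000 / 6 = 24.98333
Sum of squared deviations: (−1.68333)² + (+1.31667)² + (+1.81667)² + (−0.08333)² + (−1.18333)² + (−0.18333)² = 9.30833
Variance = 9.30833 / 5 = 1.86167
SE* = √1.86167

SE* = 1.3644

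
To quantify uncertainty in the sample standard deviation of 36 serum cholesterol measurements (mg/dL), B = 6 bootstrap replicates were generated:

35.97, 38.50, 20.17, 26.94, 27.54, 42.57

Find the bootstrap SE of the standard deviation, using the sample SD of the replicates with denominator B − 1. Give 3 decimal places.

SE* = 8.428

Bootstrap SE is the standard deviation of the 6 replicate standard deviations.
Mean of replicates: (35.97 + 38.50 + 20.17 + 26.94 + 27.54 + 42.57) / 6 = 191.6900 / 6 = 31.9483
Sum of squared deviations: (+4.0217)² + (+6.5517)² + (−11.7783)² + (−5.0083)² + (−4.4083)² + (+10.6217)² = 355.1639
Variance = 355.1639 / 5 = 71.0328
SE* = √71.0328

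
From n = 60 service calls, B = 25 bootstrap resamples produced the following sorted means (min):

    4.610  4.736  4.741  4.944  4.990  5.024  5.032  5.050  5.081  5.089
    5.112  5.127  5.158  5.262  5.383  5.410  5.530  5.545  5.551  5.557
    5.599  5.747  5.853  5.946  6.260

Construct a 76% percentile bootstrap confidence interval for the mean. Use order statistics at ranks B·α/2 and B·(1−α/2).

α = 0.24; lower rank = 25 × 0.120 = 3; upper rank = 25 × 0.880 = 22.
The 3rd smallest replicate is 4.741; the 22nd is 5.747.

(4.741, 5.747)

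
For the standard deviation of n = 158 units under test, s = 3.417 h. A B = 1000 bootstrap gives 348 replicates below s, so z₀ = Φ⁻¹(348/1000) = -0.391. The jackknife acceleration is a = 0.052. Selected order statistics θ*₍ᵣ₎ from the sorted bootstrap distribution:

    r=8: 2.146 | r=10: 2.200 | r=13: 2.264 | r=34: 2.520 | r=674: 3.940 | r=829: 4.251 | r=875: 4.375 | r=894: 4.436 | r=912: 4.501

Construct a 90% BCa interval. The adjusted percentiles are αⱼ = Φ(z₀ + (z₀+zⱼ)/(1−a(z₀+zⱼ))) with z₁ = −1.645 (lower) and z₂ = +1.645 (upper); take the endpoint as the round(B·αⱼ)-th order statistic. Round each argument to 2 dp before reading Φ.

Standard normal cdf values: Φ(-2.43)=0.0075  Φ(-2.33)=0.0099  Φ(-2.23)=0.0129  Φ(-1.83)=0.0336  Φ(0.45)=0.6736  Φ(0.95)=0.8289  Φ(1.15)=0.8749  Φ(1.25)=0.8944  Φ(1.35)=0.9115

(2.264, 4.251)

Lower: z₀ + z₁ = -0.391 + (-1.645) = -2.036; 1 − a(z₀+z₁) = 1 − (0.052)(-2.036) = 1.1059; argument = -0.391 + (-2.036)/1.1059 = -2.2321 → -2.23.
α₁ = Φ(-2.23) = 0.0129; rank = round(1000 × 0.0129) = 13; θ*₍13₎ = 2.264.
Upper: z₀ + z₂ = 1.254; 1 − a(z₀+z₂) = 0.9348; argument = 0.9505 → 0.95; α₂ = 0.8289; rank = 829; θ*₍829₎ = 4.251.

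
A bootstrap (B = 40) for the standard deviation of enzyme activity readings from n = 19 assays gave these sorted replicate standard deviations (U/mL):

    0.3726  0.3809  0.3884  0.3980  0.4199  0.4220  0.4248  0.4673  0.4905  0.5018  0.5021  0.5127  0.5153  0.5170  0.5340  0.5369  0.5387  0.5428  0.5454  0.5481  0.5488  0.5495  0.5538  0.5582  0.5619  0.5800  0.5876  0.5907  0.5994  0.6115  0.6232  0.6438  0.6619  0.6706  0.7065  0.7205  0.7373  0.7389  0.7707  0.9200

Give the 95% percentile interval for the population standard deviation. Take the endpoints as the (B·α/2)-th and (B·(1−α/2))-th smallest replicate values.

α = 0.05; lower rank = 40 × 0.025 = 1; upper rank = 40 × 0.975 = 39.
The 1st smallest replicate is 0.3726; the 39th is 0.7707.

(0.3726, 0.7707)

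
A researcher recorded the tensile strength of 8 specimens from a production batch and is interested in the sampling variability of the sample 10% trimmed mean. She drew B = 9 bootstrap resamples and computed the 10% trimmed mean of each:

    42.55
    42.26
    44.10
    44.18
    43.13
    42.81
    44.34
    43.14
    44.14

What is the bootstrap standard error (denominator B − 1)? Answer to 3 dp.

Bootstrap SE is the standard deviation of the 9 replicate 10% trimmed means.
Mean of replicates: (42.55 + 42.26 + 44.10 + 44.18 + 43.13 + 42.81 + 44.34 + 43.14 + 44.14) / 9 = 390.6500 / 9 = 43.4056
Sum of squared deviations: (−0.8556)² + (−1.1456)² + (+0.6944)² + (+0.7744)² + (−0.2756)² + (−0.5956)² + (+0.9344)² + (−0.2656)² + (+0.7344)² = 5.0400
Variance = 5.0400 / 8 = 0.6300
SE* = √0.6300

SE* = 0.794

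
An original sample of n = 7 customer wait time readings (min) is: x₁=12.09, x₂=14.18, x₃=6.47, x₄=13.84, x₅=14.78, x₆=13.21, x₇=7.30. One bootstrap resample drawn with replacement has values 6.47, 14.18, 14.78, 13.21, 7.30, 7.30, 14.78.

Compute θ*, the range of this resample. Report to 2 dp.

θ* = 8.31

Range = 14.78 − 6.47 = 8.31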